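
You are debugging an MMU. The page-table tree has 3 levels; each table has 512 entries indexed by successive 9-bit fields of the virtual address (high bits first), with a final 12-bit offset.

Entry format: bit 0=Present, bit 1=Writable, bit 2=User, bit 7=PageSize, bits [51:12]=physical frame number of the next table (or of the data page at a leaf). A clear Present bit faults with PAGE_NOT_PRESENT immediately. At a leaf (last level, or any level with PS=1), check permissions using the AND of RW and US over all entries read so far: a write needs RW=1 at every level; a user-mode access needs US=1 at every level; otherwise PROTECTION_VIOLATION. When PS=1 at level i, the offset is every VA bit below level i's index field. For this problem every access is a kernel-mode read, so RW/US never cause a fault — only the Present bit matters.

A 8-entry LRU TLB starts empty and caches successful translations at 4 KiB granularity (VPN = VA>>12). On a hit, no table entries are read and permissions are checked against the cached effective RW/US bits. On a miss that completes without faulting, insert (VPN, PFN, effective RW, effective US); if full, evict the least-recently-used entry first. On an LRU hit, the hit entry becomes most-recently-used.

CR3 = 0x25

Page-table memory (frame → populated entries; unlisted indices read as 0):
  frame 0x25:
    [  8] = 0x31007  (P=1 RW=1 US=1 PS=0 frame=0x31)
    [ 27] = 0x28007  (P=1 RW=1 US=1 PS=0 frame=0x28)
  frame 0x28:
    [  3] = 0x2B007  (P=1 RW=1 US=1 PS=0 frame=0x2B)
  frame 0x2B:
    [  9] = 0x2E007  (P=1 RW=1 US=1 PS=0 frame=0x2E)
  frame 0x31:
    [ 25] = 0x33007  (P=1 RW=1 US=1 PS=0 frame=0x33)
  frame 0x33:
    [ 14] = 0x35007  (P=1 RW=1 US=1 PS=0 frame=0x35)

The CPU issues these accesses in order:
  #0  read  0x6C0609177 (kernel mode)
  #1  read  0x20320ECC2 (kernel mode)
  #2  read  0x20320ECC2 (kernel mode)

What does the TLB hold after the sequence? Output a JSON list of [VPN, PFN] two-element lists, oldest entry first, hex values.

Walk each access:
#0 VA=0x6C0609177 (r,kernel):
  lvl0: tbl 0x25, slot 27 ⇒ 0x28007 (P1/RW1/US1/PS0)
  lvl1: tbl 0x28, slot 3 ⇒ 0x2B007 (P1/RW1/US1/PS0)
  lvl2: tbl 0x2B, slot 9 ⇒ 0x2E007 (P1/RW1/US1/PS0)
  ⇒ phys 0x2E177  [3 reads]
#1 VA=0x20320ECC2 (r,kernel):
  lvl0: tbl 0x25, slot 8 ⇒ 0x31007 (P1/RW1/US1/PS0)
  lvl1: tbl 0x31, slot 25 ⇒ 0x33007 (P1/RW1/US1/PS0)
  lvl2: tbl 0x33, slot 14 ⇒ 0x35007 (P1/RW1/US1/PS0)
  ⇒ phys 0x35CC2  [3 reads]
#2 VA=0x20320ECC2 (r,kernel):
  TLB hit vpn=0x20320E → PA=0x35CC2

TLB: [["0x6C0609", "0x2E"], ["0x20320E", "0x35"]]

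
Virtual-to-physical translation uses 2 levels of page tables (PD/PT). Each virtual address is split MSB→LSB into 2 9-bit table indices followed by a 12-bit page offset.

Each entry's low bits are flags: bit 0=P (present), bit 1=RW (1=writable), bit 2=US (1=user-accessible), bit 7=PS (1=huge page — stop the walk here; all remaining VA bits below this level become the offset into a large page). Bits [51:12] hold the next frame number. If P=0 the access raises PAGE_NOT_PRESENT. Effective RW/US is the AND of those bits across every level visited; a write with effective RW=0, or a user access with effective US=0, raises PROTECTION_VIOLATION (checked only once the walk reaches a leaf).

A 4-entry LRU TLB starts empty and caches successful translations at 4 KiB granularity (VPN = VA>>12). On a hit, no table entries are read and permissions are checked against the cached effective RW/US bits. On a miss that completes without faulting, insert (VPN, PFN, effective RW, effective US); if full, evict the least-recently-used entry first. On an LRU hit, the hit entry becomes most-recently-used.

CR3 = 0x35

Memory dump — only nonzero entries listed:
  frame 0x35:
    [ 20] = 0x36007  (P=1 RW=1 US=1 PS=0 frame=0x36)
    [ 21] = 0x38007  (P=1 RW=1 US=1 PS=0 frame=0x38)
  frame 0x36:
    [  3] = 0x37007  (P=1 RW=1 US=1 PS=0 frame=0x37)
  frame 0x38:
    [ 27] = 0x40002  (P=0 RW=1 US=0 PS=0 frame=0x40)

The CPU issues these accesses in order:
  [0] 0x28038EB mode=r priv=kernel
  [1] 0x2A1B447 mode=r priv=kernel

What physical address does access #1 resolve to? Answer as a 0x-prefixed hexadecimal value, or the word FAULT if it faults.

Trace:
#0 VA=0x28038EB (r,kernel):
  L0: frame=0x35 idx=20 entry=0x36007 [P=1 RW=1 US=1 PS=0]
  L1: frame=0x36 idx=3 entry=0x37007 [P=1 RW=1 US=1 PS=0]
  ✓ 0x378EB  — 2 lookups
#1 VA=0x2A1B447 (r,kernel):
  L0: frame=0x35 idx=21 entry=0x38007 [P=1 RW=1 US=1 PS=0]
  L1: frame=0x38 idx=27 entry=0x40002 [P=0 RW=1 US=0 PS=0]
  → PAGE_NOT_PRESENT  (2 entries read)

Access #1 PA: FAULT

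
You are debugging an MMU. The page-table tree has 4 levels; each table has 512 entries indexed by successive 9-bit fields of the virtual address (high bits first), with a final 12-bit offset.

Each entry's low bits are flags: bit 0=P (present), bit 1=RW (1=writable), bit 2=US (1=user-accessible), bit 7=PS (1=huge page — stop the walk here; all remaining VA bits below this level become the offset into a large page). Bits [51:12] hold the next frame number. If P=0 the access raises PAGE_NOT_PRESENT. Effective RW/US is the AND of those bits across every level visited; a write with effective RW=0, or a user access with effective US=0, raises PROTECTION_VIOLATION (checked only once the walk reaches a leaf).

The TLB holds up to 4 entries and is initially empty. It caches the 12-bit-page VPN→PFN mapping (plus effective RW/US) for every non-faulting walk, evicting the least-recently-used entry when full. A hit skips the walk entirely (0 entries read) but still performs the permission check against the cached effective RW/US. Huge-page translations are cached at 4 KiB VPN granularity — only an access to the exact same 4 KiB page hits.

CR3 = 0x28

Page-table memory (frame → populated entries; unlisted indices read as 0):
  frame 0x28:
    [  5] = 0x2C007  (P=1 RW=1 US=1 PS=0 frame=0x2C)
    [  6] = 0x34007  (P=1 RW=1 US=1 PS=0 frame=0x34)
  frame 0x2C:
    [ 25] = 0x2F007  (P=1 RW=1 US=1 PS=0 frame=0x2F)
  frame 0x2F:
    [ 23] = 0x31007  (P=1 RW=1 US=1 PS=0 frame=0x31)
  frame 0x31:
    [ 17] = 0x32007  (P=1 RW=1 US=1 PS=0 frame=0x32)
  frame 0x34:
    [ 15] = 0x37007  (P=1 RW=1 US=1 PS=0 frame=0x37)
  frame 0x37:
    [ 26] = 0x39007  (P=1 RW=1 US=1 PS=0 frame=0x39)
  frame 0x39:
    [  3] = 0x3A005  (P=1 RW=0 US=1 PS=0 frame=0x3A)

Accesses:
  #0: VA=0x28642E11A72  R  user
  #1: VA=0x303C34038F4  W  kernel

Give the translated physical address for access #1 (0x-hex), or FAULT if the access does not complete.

Per-access translation:
#0 VA=0x28642E11A72 (r,user):
  L0 @0x28[5] → 0x2C007  P=1,RW=1,US=1,PS=0
  L1 @0x2C[25] → 0x2F007  P=1,RW=1,US=1,PS=0
  L2 @0x2F[23] → 0x31007  P=1,RW=1,US=1,PS=0
  L3 @0x31[17] → 0x32007  P=1,RW=1,US=1,PS=0
  ✓ 0x32A72  — 4 lookups
#1 VA=0x303C34038F4 (w,kernel):
  L0 @0x28[6] → 0x34007  P=1,RW=1,US=1,PS=0
  L1 @0x34[15] → 0x37007  P=1,RW=1,US=1,PS=0
  L2 @0x37[26] → 0x39007  P=1,RW=1,US=1,PS=0
  L3 @0x39[3] → 0x3A005  P=1,RW=0,US=1,PS=0
  ⇒ fault: PROTECTION_VIOLATION  — 4 lookups

Access #1 PA: FAULT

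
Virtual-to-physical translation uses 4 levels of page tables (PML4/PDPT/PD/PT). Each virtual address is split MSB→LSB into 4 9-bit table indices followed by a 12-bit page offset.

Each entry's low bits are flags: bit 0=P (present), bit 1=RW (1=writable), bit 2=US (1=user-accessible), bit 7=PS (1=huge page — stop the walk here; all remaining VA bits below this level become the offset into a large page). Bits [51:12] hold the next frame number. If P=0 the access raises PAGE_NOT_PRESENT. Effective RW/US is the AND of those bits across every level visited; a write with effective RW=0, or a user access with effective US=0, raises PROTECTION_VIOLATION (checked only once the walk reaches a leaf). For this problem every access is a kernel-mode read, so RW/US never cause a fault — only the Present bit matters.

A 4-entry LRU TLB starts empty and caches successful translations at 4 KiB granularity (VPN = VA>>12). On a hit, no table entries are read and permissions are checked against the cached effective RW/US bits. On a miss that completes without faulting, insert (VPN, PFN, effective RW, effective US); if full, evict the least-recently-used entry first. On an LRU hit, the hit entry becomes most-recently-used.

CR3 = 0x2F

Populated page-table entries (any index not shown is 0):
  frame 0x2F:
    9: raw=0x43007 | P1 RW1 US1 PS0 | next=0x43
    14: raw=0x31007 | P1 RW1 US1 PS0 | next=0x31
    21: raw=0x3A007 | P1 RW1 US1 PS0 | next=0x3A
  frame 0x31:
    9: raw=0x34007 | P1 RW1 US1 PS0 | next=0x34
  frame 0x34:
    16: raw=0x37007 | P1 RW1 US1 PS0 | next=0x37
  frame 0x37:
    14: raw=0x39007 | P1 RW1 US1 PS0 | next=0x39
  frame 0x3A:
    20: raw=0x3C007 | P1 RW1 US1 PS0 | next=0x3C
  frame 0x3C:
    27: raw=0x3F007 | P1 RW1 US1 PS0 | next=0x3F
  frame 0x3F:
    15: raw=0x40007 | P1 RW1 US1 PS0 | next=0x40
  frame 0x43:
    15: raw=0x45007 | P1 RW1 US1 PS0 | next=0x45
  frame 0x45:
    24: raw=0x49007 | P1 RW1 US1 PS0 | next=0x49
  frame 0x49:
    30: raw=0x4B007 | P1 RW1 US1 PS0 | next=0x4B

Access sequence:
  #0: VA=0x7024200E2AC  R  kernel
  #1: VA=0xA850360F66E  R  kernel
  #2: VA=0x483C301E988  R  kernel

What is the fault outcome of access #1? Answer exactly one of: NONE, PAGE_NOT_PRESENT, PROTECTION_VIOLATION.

Trace:
#0 VA=0x7024200E2AC (r,kernel):
  L0: frame=0x2F idx=14 entry=0x31007 [P=1 RW=1 US=1 PS=0]
  L1: frame=0x31 idx=9 entry=0x34007 [P=1 RW=1 US=1 PS=0]
  L2: frame=0x34 idx=16 entry=0x37007 [P=1 RW=1 US=1 PS=0]
  L3: frame=0x37 idx=14 entry=0x39007 [P=1 RW=1 US=1 PS=0]
  ⇒ phys 0x392AC  [4 reads]
#1 VA=0xA850360F66E (r,kernel):
  L0: frame=0x2F idx=21 entry=0x3A007 [P=1 RW=1 US=1 PS=0]
  L1: frame=0x3A idx=20 entry=0x3C007 [P=1 RW=1 US=1 PS=0]
  L2: frame=0x3C idx=27 entry=0x3F007 [P=1 RW=1 US=1 PS=0]
  L3: frame=0x3F idx=15 entry=0x40007 [P=1 RW=1 US=1 PS=0]
  ⇒ phys 0x4066E  [4 reads]
#2 VA=0x483C301E988 (r,kernel):
  L0: frame=0x2F idx=9 entry=0x43007 [P=1 RW=1 US=1 PS=0]
  L1: frame=0x43 idx=15 entry=0x45007 [P=1 RW=1 US=1 PS=0]
  L2: frame=0x45 idx=24 entry=0x49007 [P=1 RW=1 US=1 PS=0]
  L3: frame=0x49 idx=30 entry=0x4B007 [P=1 RW=1 US=1 PS=0]
  ⇒ phys 0x4B988  [4 reads]

Access #1 fault: NONE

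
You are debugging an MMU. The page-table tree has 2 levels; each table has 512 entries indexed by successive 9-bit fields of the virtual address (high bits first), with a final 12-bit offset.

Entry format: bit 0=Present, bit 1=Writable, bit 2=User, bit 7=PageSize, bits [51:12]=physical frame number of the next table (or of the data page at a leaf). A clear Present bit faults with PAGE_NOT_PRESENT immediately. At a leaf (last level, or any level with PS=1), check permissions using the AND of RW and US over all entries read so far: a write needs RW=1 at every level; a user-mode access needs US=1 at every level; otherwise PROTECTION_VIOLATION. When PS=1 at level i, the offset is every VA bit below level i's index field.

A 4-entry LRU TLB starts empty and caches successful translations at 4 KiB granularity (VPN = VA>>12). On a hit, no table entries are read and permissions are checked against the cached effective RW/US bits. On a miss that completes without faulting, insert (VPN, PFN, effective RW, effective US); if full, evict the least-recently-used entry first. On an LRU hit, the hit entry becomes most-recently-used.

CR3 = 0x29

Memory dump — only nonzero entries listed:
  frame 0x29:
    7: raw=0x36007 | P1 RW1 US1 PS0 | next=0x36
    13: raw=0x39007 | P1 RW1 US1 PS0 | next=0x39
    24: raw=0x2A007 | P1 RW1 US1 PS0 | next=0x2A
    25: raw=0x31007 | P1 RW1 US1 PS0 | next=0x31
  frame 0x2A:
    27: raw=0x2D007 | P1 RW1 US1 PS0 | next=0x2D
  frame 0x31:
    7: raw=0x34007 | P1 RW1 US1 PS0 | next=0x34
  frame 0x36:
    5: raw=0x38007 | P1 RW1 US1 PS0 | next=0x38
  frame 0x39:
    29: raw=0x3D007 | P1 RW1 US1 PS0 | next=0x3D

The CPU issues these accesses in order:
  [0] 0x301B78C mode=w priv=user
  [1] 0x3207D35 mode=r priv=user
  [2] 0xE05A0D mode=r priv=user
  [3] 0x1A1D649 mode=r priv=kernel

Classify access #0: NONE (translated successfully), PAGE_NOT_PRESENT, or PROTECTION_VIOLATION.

Walk each access:
#0 VA=0x301B78C (w,user):
  lvl0: tbl 0x29, slot 24 ⇒ 0x2A007 (P1/RW1/US1/PS0)
  lvl1: tbl 0x2A, slot 27 ⇒ 0x2D007 (P1/RW1/US1/PS0)
  ⇒ phys 0x2D78C  [2 reads]
#1 VA=0x3207D35 (r,user):
  lvl0: tbl 0x29, slot 25 ⇒ 0x31007 (P1/RW1/US1/PS0)
  lvl1: tbl 0x31, slot 7 ⇒ 0x34007 (P1/RW1/US1/PS0)
  ⇒ phys 0x34D35  [2 reads]
#2 VA=0xE05A0D (r,user):
  lvl0: tbl 0x29, slot 7 ⇒ 0x36007 (P1/RW1/US1/PS0)
  lvl1: tbl 0x36, slot 5 ⇒ 0x38007 (P1/RW1/US1/PS0)
  ⇒ phys 0x38A0D  [2 reads]
#3 VA=0x1A1D649 (r,kernel):
  lvl0: tbl 0x29, slot 13 ⇒ 0x39007 (P1/RW1/US1/PS0)
  lvl1: tbl 0x39, slot 29 ⇒ 0x3D007 (P1/RW1/US1/PS0)
  ⇒ phys 0x3D649  [2 reads]

Access #0 fault: NONE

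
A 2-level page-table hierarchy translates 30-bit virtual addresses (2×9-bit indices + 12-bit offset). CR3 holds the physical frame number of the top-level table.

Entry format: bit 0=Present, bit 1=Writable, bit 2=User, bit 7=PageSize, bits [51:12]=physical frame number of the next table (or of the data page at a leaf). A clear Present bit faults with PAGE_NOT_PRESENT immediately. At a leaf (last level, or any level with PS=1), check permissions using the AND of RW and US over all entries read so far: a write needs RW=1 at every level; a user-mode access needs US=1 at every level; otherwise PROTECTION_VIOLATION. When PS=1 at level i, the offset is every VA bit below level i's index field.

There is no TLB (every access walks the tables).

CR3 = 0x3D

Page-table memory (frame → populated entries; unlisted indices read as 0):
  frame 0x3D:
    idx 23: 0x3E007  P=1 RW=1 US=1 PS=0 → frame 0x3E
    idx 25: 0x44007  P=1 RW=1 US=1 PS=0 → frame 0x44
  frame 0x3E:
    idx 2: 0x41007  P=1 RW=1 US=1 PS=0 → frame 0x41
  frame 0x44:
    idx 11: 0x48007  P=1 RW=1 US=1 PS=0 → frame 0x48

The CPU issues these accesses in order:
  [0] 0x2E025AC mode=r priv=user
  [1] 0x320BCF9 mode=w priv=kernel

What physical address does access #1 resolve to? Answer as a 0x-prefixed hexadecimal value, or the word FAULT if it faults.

Per-access translation:
#0 VA=0x2E025AC (r,user):
  L0 @0x3D[23] → 0x3E007  P=1,RW=1,US=1,PS=0
  L1 @0x3E[2] → 0x41007  P=1,RW=1,US=1,PS=0
  ✓ 0x415AC  — 2 lookups
#1 VA=0x320BCF9 (w,kernel):
  L0 @0x3D[25] → 0x44007  P=1,RW=1,US=1,PS=0
  L1 @0x44[11] → 0x48007  P=1,RW=1,US=1,PS=0
  ✓ 0x48CF9  — 2 lookups

Access #1 PA: 0x48CF9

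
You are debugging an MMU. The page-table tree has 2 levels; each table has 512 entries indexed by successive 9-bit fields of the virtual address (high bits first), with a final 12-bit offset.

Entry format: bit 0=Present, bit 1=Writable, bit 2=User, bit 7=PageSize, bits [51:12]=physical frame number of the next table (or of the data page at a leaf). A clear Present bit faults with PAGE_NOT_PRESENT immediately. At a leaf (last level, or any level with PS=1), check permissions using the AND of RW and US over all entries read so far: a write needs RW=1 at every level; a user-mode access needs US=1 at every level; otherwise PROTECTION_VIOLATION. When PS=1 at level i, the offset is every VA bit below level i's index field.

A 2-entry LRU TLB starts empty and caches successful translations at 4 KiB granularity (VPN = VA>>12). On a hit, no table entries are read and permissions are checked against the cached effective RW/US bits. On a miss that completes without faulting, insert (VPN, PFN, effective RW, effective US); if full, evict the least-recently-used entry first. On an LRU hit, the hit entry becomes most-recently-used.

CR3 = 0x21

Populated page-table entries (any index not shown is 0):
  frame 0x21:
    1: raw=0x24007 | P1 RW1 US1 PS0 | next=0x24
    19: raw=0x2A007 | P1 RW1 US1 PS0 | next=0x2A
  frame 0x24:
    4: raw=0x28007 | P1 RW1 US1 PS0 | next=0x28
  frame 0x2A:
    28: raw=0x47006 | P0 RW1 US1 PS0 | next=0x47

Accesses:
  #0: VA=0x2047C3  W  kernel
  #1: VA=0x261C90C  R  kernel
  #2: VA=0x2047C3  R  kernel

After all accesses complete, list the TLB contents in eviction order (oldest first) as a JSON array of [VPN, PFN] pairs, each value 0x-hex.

Walk each access:
#0 VA=0x2047C3 (w,kernel):
  lvl0: tbl 0x21, slot 1 ⇒ 0x24007 (P1/RW1/US1/PS0)
  lvl1: tbl 0x24, slot 4 ⇒ 0x28007 (P1/RW1/US1/PS0)
  ✓ 0x287C3  — 2 lookups
#1 VA=0x261C90C (r,kernel):
  lvl0: tbl 0x21, slot 19 ⇒ 0x2A007 (P1/RW1/US1/PS0)
  lvl1: tbl 0x2A, slot 28 ⇒ 0x47006 (P0/RW1/US1/PS0)
  ⇒ fault: PAGE_NOT_PRESENT  — 2 lookups
#2 VA=0x2047C3 (r,kernel):
  TLB hit vpn=0x204 → PA=0x287C3

TLB: [["0x204", "0x28"]]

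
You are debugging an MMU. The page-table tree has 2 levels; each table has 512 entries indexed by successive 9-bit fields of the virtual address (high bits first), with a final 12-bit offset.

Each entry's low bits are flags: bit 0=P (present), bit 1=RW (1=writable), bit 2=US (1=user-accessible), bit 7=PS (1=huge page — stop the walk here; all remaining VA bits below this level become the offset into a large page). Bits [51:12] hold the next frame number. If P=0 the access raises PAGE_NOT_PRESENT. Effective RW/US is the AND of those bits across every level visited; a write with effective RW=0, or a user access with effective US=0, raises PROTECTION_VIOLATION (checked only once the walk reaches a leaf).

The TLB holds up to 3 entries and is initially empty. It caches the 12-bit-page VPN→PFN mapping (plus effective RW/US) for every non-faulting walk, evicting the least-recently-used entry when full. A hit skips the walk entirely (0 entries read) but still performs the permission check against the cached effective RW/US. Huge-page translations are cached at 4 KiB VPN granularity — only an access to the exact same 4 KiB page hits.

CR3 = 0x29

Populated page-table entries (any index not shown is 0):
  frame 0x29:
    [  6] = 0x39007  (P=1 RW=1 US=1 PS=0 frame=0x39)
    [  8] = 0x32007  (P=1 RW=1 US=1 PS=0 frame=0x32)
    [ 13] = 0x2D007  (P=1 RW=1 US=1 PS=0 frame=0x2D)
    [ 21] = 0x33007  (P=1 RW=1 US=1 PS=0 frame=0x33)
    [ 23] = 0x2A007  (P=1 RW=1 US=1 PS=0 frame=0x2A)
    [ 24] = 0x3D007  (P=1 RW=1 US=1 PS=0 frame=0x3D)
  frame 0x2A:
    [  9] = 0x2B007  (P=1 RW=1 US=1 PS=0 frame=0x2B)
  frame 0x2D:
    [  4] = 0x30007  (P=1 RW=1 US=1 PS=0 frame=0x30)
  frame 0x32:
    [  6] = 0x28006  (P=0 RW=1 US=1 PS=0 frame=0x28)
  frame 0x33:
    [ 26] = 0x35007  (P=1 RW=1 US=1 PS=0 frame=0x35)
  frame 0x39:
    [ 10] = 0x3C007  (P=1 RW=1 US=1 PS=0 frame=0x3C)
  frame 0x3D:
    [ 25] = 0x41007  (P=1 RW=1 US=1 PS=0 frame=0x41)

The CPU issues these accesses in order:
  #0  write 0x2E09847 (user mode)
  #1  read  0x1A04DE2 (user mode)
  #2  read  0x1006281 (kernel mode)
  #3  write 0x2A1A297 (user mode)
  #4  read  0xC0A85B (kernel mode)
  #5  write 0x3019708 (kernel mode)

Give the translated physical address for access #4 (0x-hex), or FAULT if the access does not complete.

Trace:
#0 VA=0x2E09847 (w,user):
  L0: frame=0x29 idx=23 entry=0x2A007 [P=1 RW=1 US=1 PS=0]
  L1: frame=0x2A idx=9 entry=0x2B007 [P=1 RW=1 US=1 PS=0]
  ⇒ phys 0x2B847  [2 reads]
#1 VA=0x1A04DE2 (r,user):
  L0: frame=0x29 idx=13 entry=0x2D007 [P=1 RW=1 US=1 PS=0]
  L1: frame=0x2D idx=4 entry=0x30007 [P=1 RW=1 US=1 PS=0]
  ⇒ phys 0x30DE2  [2 reads]
#2 VA=0x1006281 (r,kernel):
  L0: frame=0x29 idx=8 entry=0x32007 [P=1 RW=1 US=1 PS=0]
  L1: frame=0x32 idx=6 entry=0x28006 [P=0 RW=1 US=1 PS=0]
  ⇒ fault: PAGE_NOT_PRESENT  — 2 lookups
#3 VA=0x2A1A297 (w,user):
  L0: frame=0x29 idx=21 entry=0x33007 [P=1 RW=1 US=1 PS=0]
  L1: frame=0x33 idx=26 entry=0x35007 [P=1 RW=1 US=1 PS=0]
  ⇒ phys 0x35297  [2 reads]
#4 VA=0xC0A85B (r,kernel):
  L0: frame=0x29 idx=6 entry=0x39007 [P=1 RW=1 US=1 PS=0]
  L1: frame=0x39 idx=10 entry=0x3C007 [P=1 RW=1 US=1 PS=0]
  ⇒ phys 0x3C85B  [2 reads]
#5 VA=0x3019708 (w,kernel):
  L0: frame=0x29 idx=24 entry=0x3D007 [P=1 RW=1 US=1 PS=0]
  L1: frame=0x3D idx=25 entry=0x41007 [P=1 RW=1 US=1 PS=0]
  ⇒ phys 0x41708  [2 reads]

Access #4 PA: 0x3C85B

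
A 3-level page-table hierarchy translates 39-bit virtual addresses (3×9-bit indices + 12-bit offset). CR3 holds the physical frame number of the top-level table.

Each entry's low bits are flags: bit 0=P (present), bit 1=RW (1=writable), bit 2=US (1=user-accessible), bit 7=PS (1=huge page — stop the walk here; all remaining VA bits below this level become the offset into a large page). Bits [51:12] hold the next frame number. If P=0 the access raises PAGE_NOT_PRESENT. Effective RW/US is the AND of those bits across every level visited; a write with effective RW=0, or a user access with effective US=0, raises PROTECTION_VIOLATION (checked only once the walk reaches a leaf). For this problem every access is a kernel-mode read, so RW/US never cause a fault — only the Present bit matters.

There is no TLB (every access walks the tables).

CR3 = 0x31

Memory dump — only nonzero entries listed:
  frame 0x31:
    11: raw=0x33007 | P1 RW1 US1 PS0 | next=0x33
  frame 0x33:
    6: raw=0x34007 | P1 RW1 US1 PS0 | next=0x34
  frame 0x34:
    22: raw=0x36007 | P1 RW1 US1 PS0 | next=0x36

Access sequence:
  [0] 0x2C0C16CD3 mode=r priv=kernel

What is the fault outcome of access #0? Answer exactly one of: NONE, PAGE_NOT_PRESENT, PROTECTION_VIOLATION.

Walk each access:
#0 VA=0x2C0C16CD3 (r,kernel):
  L0 @0x31[11] → 0x33007  P=1,RW=1,US=1,PS=0
  L1 @0x33[6] → 0x34007  P=1,RW=1,US=1,PS=0
  L2 @0x34[22] → 0x36007  P=1,RW=1,US=1,PS=0
  ⇒ phys 0x36CD3  [3 reads]

Access #0 fault: NONE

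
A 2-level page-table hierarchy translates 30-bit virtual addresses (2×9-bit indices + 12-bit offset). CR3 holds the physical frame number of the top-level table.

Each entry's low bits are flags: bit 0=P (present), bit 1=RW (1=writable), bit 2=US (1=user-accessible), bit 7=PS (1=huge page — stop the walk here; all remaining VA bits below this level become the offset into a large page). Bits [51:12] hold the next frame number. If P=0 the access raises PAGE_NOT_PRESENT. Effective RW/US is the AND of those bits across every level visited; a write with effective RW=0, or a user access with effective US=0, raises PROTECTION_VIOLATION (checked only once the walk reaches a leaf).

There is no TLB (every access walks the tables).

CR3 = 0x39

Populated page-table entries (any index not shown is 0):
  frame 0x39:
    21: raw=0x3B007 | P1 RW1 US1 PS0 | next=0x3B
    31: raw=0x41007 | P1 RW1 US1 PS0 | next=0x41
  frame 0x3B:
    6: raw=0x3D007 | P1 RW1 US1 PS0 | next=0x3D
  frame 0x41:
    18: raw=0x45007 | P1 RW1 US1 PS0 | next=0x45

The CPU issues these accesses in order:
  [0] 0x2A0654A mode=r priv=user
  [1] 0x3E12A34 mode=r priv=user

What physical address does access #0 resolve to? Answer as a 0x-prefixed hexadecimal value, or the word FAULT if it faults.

Per-access translation:
#0 VA=0x2A0654A (r,user):
  lvl0: tbl 0x39, slot 21 ⇒ 0x3B007 (P1/RW1/US1/PS0)
  lvl1: tbl 0x3B, slot 6 ⇒ 0x3D007 (P1/RW1/US1/PS0)
  ⇒ phys 0x3D54A  [2 reads]
#1 VA=0x3E12A34 (r,user):
  lvl0: tbl 0x39, slot 31 ⇒ 0x41007 (P1/RW1/US1/PS0)
  lvl1: tbl 0x41, slot 18 ⇒ 0x45007 (P1/RW1/US1/PS0)
  ⇒ phys 0x45A34  [2 reads]

Access #0 PA: 0x3D54A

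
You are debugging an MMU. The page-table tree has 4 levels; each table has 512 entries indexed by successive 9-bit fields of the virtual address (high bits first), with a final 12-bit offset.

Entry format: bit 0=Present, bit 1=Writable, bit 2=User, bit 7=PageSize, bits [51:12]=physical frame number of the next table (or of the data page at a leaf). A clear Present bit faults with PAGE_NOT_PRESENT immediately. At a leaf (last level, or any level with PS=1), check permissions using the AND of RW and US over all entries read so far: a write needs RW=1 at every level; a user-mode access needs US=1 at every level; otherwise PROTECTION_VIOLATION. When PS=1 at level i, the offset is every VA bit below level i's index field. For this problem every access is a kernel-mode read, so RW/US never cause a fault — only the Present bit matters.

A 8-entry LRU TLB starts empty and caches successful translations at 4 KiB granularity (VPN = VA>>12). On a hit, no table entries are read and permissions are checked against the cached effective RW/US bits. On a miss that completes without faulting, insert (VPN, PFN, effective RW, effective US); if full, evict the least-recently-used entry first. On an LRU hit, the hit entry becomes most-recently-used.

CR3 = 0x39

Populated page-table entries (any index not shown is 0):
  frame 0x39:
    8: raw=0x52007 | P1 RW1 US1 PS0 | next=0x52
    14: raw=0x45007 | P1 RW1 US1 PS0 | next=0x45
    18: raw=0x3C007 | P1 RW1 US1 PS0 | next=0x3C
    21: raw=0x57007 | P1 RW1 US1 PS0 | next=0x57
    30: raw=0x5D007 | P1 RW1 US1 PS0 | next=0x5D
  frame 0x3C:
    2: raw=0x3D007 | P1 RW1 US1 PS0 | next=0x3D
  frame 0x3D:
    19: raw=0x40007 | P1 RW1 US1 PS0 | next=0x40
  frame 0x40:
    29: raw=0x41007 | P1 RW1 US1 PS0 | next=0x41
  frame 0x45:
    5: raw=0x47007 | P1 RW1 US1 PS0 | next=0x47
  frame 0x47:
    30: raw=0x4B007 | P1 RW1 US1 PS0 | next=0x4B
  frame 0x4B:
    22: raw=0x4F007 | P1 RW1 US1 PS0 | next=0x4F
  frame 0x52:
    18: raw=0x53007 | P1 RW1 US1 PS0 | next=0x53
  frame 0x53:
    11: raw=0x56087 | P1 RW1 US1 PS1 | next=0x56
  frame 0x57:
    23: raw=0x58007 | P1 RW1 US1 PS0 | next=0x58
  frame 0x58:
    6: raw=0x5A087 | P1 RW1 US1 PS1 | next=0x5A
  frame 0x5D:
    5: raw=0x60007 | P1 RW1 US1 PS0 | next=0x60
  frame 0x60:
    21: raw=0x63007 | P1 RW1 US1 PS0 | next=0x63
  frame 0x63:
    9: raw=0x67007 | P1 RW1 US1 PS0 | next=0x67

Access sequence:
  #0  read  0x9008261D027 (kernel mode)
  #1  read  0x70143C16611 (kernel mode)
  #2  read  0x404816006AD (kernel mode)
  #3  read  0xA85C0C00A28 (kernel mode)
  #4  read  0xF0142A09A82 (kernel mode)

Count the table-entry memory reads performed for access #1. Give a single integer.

Trace:
#0 VA=0x9008261D027 (r,kernel):
  L0 @0x39[18] → 0x3C007  P=1,RW=1,US=1,PS=0
  L1 @0x3C[2] → 0x3D007  P=1,RW=1,US=1,PS=0
  L2 @0x3D[19] → 0x40007  P=1,RW=1,US=1,PS=0
  L3 @0x40[29] → 0x41007  P=1,RW=1,US=1,PS=0
  ✓ 0x41027  — 4 lookups
#1 VA=0x70143C16611 (r,kernel):
  L0 @0x39[14] → 0x45007  P=1,RW=1,US=1,PS=0
  L1 @0x45[5] → 0x47007  P=1,RW=1,US=1,PS=0
  L2 @0x47[30] → 0x4B007  P=1,RW=1,US=1,PS=0
  L3 @0x4B[22] → 0x4F007  P=1,RW=1,US=1,PS=0
  ✓ 0x4F611  — 4 lookups
#2 VA=0x404816006AD (r,kernel):
  L0 @0x39[8] → 0x52007  P=1,RW=1,US=1,PS=0
  L1 @0x52[18] → 0x53007  P=1,RW=1,US=1,PS=0
  L2 @0x53[11] → 0x56087  P=1,RW=1,US=1,PS=1
  ✓ 0x566AD (huge @L2)  — 3 lookups
#3 VA=0xA85C0C00A28 (r,kernel):
  L0 @0x39[21] → 0x57007  P=1,RW=1,US=1,PS=0
  L1 @0x57[23] → 0x58007  P=1,RW=1,US=1,PS=0
  L2 @0x58[6] → 0x5A087  P=1,RW=1,US=1,PS=1
  ✓ 0x5AA28 (huge @L2)  — 3 lookups
#4 VA=0xF0142A09A82 (r,kernel):
  L0 @0x39[30] → 0x5D007  P=1,RW=1,US=1,PS=0
  L1 @0x5D[5] → 0x60007  P=1,RW=1,US=1,PS=0
  L2 @0x60[21] → 0x63007  P=1,RW=1,US=1,PS=0
  L3 @0x63[9] → 0x67007  P=1,RW=1,US=1,PS=0
  ✓ 0x67A82  — 4 lookups

Entries read for #1: 4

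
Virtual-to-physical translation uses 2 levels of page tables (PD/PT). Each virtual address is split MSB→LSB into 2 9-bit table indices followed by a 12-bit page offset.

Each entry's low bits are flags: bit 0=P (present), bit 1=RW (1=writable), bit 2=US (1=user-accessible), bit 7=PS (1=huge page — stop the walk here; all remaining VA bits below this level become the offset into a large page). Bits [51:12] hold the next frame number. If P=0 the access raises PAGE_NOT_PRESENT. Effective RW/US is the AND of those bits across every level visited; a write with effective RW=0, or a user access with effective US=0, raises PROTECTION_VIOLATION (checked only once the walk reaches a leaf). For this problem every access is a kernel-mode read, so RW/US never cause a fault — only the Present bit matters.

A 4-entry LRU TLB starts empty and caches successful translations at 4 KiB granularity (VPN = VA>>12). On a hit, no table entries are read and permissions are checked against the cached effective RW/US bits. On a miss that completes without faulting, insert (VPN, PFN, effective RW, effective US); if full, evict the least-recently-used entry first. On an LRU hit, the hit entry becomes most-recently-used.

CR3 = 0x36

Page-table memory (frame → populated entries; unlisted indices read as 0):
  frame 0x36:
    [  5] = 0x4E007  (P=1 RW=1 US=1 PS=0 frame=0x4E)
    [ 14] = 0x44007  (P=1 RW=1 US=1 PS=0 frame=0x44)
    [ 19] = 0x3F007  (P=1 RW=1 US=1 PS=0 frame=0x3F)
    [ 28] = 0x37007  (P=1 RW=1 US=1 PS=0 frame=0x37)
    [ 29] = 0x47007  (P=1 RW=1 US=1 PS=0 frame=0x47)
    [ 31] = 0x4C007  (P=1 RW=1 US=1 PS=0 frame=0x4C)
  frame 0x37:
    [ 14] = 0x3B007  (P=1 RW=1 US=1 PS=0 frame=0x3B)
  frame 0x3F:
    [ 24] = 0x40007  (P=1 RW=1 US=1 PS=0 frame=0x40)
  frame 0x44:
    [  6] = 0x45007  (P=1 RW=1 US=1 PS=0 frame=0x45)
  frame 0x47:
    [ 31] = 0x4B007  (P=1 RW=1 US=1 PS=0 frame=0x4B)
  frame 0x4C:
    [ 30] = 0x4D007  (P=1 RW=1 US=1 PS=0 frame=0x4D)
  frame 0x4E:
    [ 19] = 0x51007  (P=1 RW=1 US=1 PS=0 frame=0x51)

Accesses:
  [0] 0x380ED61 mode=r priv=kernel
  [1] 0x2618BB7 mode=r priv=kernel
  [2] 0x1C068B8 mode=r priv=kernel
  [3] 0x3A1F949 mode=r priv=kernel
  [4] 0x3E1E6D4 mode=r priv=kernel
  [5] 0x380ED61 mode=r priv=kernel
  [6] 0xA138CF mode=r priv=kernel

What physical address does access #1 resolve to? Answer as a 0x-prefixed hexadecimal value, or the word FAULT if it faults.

Trace:
#0 VA=0x380ED61 (r,kernel):
  L0: frame=0x36 idx=28 entry=0x37007 [P=1 RW=1 US=1 PS=0]
  L1: frame=0x37 idx=14 entry=0x3B007 [P=1 RW=1 US=1 PS=0]
  ✓ 0x3BD61  — 2 lookups
#1 VA=0x2618BB7 (r,kernel):
  L0: frame=0x36 idx=19 entry=0x3F007 [P=1 RW=1 US=1 PS=0]
  L1: frame=0x3F idx=24 entry=0x40007 [P=1 RW=1 US=1 PS=0]
  ✓ 0x40BB7  — 2 lookups
#2 VA=0x1C068B8 (r,kernel):
  L0: frame=0x36 idx=14 entry=0x44007 [P=1 RW=1 US=1 PS=0]
  L1: frame=0x44 idx=6 entry=0x45007 [P=1 RW=1 US=1 PS=0]
  ✓ 0x458B8  — 2 lookups
#3 VA=0x3A1F949 (r,kernel):
  L0: frame=0x36 idx=29 entry=0x47007 [P=1 RW=1 US=1 PS=0]
  L1: frame=0x47 idx=31 entry=0x4B007 [P=1 RW=1 US=1 PS=0]
  ✓ 0x4B949  — 2 lookups
#4 VA=0x3E1E6D4 (r,kernel):
  L0: frame=0x36 idx=31 entry=0x4C007 [P=1 RW=1 US=1 PS=0]
  L1: frame=0x4C idx=30 entry=0x4D007 [P=1 RW=1 US=1 PS=0]
  ✓ 0x4D6D4  — 2 lookups
#5 VA=0x380ED61 (r,kernel):
  L0: frame=0x36 idx=28 entry=0x37007 [P=1 RW=1 US=1 PS=0]
  L1: frame=0x37 idx=14 entry=0x3B007 [P=1 RW=1 US=1 PS=0]
  ✓ 0x3BD61  — 2 lookups
#6 VA=0xA138CF (r,kernel):
  L0: frame=0x36 idx=5 entry=0x4E007 [P=1 RW=1 US=1 PS=0]
  L1: frame=0x4E idx=19 entry=0x51007 [P=1 RW=1 US=1 PS=0]
  ✓ 0x518CF  — 2 lookups

Access #1 PA: 0x40BB7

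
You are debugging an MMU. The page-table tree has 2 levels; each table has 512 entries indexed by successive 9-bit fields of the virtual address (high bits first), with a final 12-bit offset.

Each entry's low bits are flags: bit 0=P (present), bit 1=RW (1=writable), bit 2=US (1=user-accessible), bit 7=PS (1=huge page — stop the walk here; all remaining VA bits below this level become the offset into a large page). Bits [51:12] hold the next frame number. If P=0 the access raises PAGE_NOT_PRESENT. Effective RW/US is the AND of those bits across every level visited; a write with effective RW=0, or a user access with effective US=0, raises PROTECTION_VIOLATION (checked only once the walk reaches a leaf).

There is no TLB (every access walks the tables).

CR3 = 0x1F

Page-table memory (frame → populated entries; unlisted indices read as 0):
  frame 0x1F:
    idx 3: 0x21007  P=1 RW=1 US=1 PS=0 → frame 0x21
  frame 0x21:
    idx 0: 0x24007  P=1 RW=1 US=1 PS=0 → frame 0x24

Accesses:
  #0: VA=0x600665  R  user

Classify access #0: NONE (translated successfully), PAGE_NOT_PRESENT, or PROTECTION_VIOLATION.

Trace:
#0 VA=0x600665 (r,user):
  L0 @0x1F[3] → 0x21007  P=1,RW=1,US=1,PS=0
  L1 @0x21[0] → 0x24007  P=1,RW=1,US=1,PS=0
  ⇒ phys 0x24665  [2 reads]

Access #0 fault: NONE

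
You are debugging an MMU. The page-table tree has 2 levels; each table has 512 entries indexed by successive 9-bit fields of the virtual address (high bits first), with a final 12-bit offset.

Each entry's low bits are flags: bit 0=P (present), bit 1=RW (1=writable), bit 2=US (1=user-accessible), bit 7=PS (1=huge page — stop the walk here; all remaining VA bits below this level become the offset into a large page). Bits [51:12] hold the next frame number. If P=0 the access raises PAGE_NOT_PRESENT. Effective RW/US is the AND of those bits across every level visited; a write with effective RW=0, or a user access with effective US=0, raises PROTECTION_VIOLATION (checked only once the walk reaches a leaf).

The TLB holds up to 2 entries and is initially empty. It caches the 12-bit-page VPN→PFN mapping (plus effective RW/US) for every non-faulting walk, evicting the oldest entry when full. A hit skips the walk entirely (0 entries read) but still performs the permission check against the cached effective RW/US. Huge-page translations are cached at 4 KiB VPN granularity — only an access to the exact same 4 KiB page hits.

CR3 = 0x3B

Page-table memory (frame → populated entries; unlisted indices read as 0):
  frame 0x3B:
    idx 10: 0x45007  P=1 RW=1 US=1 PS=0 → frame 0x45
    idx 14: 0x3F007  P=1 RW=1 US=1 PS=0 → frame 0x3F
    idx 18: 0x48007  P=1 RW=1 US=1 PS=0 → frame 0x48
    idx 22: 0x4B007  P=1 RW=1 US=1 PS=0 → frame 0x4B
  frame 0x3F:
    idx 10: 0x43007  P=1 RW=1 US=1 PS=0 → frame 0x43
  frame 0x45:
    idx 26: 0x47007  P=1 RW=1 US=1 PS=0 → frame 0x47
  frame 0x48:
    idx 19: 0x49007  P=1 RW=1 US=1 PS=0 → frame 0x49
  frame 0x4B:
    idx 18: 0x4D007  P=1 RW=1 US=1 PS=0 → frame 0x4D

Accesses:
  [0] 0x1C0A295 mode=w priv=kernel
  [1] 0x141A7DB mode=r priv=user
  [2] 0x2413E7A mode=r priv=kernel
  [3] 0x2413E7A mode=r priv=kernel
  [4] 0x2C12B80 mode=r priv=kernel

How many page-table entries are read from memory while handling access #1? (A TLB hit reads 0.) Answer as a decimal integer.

Per-access translation:
#0 VA=0x1C0A295 (w,kernel):
  [0] read 0x3B idx=14: raw=0x3F007 flags P=1 W=1 U=1 S=0
  [1] read 0x3F idx=10: raw=0x43007 flags P=1 W=1 U=1 S=0
  ✓ 0x43295  — 2 lookups
#1 VA=0x141A7DB (r,user):
  [0] read 0x3B idx=10: raw=0x45007 flags P=1 W=1 U=1 S=0
  [1] read 0x45 idx=26: raw=0x47007 flags P=1 W=1 U=1 S=0
  ✓ 0x477DB  — 2 lookups
#2 VA=0x2413E7A (r,kernel):
  [0] read 0x3B idx=18: raw=0x48007 flags P=1 W=1 U=1 S=0
  [1] read 0x48 idx=19: raw=0x49007 flags P=1 W=1 U=1 S=0
  ✓ 0x49E7A  — 2 lookups
#3 VA=0x2413E7A (r,kernel):
  TLB hit vpn=0x2413 → PA=0x49E7A
#4 VA=0x2C12B80 (r,kernel):
  [0] read 0x3B idx=22: raw=0x4B007 flags P=1 W=1 U=1 S=0
  [1] read 0x4B idx=18: raw=0x4D007 flags P=1 W=1 U=1 S=0
  ✓ 0x4DB80  — 2 lookups

Entries read for #1: 2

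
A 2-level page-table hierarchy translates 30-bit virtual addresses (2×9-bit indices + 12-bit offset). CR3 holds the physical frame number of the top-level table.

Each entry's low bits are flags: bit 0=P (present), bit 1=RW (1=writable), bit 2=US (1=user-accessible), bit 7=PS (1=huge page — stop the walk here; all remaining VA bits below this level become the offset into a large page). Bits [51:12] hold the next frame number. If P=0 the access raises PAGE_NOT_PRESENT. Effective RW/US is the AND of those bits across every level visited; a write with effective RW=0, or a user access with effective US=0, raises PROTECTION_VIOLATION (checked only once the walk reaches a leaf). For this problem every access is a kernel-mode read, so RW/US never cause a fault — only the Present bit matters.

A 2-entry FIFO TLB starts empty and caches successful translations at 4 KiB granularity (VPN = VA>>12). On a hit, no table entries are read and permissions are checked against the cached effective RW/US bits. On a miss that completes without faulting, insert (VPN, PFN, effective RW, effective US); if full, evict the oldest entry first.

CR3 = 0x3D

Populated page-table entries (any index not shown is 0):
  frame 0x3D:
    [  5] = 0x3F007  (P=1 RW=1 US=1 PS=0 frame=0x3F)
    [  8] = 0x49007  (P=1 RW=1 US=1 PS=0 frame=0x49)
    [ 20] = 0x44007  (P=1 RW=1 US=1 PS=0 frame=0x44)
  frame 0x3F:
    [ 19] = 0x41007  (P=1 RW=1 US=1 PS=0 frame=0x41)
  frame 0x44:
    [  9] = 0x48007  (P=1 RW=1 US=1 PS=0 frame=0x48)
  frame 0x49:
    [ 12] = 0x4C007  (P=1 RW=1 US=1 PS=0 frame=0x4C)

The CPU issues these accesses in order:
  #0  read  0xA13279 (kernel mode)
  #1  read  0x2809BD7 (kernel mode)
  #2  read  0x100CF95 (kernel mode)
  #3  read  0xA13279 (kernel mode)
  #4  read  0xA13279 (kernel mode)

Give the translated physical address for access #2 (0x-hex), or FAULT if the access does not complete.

Per-access translation:
#0 VA=0xA13279 (r,kernel):
  L0: frame=0x3D idx=5 entry=0x3F007 [P=1 RW=1 US=1 PS=0]
  L1: frame=0x3F idx=19 entry=0x41007 [P=1 RW=1 US=1 PS=0]
  ⇒ phys 0x41279  [2 reads]
#1 VA=0x2809BD7 (r,kernel):
  L0: frame=0x3D idx=20 entry=0x44007 [P=1 RW=1 US=1 PS=0]
  L1: frame=0x44 idx=9 entry=0x48007 [P=1 RW=1 US=1 PS=0]
  ⇒ phys 0x48BD7  [2 reads]
#2 VA=0x100CF95 (r,kernel):
  L0: frame=0x3D idx=8 entry=0x49007 [P=1 RW=1 US=1 PS=0]
  L1: frame=0x49 idx=12 entry=0x4C007 [P=1 RW=1 US=1 PS=0]
  ⇒ phys 0x4CF95  [2 reads]
#3 VA=0xA13279 (r,kernel):
  L0: frame=0x3D idx=5 entry=0x3F007 [P=1 RW=1 US=1 PS=0]
  L1: frame=0x3F idx=19 entry=0x41007 [P=1 RW=1 US=1 PS=0]
  ⇒ phys 0x41279  [2 reads]
#4 VA=0xA13279 (r,kernel):
  TLB hit vpn=0xA13 → PA=0x41279

Access #2 PA: 0x4CF95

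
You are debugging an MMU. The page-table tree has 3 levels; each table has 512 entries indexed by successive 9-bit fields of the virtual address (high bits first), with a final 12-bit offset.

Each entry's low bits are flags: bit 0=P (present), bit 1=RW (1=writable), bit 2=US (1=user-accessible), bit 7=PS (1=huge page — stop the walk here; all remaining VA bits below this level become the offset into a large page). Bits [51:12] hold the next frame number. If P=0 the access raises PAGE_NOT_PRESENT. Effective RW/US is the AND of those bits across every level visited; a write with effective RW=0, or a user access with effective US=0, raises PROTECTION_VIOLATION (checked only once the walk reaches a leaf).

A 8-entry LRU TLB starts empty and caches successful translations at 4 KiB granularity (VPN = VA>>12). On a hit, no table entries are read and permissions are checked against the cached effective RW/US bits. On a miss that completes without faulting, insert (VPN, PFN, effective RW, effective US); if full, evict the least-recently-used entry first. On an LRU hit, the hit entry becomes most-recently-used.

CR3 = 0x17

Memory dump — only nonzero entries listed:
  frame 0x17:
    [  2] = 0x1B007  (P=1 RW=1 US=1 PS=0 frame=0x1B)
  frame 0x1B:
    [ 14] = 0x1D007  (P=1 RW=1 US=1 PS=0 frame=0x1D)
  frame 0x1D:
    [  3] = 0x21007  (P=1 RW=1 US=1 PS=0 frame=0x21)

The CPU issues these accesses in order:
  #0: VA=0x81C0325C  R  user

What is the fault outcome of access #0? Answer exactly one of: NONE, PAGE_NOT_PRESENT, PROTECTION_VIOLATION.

Trace:
#0 VA=0x81C0325C (r,user):
  L0: frame=0x17 idx=2 entry=0x1B007 [P=1 RW=1 US=1 PS=0]
  L1: frame=0x1B idx=14 entry=0x1D007 [P=1 RW=1 US=1 PS=0]
  L2: frame=0x1D idx=3 entry=0x21007 [P=1 RW=1 US=1 PS=0]
  ✓ 0x2125C  — 3 lookups

Access #0 fault: NONE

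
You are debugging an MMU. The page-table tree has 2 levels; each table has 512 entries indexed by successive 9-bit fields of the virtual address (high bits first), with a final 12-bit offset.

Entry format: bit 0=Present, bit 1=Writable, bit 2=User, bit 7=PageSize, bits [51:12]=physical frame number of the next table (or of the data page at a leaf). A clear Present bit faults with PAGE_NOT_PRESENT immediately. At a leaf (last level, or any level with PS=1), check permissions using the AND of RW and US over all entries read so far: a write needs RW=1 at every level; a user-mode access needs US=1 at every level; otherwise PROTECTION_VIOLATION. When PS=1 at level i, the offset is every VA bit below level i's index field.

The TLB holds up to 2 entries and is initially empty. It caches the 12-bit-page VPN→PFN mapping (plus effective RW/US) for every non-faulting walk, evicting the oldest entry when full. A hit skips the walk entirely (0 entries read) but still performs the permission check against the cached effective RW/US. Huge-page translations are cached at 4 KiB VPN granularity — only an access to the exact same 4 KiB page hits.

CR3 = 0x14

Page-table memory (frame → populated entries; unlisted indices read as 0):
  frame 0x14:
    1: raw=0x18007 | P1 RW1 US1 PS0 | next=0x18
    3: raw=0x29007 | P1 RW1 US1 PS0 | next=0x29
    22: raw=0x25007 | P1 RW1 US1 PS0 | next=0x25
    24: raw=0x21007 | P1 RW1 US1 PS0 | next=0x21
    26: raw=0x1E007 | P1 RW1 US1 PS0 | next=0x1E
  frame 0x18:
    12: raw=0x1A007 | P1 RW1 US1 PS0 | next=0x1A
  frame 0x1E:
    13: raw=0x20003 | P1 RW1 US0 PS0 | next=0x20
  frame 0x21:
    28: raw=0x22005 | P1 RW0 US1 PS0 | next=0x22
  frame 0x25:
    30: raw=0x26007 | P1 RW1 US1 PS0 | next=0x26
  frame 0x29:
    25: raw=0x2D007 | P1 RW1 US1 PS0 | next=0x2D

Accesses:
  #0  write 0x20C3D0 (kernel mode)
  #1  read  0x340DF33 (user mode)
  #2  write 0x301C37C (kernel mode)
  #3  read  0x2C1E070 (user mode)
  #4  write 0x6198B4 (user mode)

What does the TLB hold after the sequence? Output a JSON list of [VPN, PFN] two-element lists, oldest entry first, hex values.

Trace:
#0 VA=0x20C3D0 (w,kernel):
  [0] read 0x14 idx=1: raw=0x18007 flags P=1 W=1 U=1 S=0
  [1] read 0x18 idx=12: raw=0x1A007 flags P=1 W=1 U=1 S=0
  ✓ 0x1A3D0  — 2 lookups
#1 VA=0x340DF33 (r,user):
  [0] read 0x14 idx=26: raw=0x1E007 flags P=1 W=1 U=1 S=0
  [1] read 0x1E idx=13: raw=0x20003 flags P=1 W=1 U=0 S=0
  ⇒ fault: PROTECTION_VIOLATION  — 2 lookups
#2 VA=0x301C37C (w,kernel):
  [0] read 0x14 idx=24: raw=0x21007 flags P=1 W=1 U=1 S=0
  [1] read 0x21 idx=28: raw=0x22005 flags P=1 W=0 U=1 S=0
  ⇒ fault: PROTECTION_VIOLATION  — 2 lookups
#3 VA=0x2C1E070 (r,user):
  [0] read 0x14 idx=22: raw=0x25007 flags P=1 W=1 U=1 S=0
  [1] read 0x25 idx=30: raw=0x26007 flags P=1 W=1 U=1 S=0
  ✓ 0x26070  — 2 lookups
#4 VA=0x6198B4 (w,user):
  [0] read 0x14 idx=3: raw=0x29007 flags P=1 W=1 U=1 S=0
  [1] read 0x29 idx=25: raw=0x2D007 flags P=1 W=1 U=1 S=0
  ✓ 0x2D8B4  — 2 lookups

TLB: [["0x2C1E", "0x26"], ["0x619", "0x2D"]]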